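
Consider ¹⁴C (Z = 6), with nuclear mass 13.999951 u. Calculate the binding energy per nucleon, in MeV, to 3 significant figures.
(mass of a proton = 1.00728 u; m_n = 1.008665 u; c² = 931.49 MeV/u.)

Z = 6, so N = A − Z = 14 − 6 = 8.
Total constituent mass: 6 × 1.00728 + 8 × 1.008665 = 14.113000 u
Mass defect Δm = 14.113000 − 13.999951 = 0.113049 u
Converting to energy: 0.113049 u × 931.49 MeV/u = 105.304 MeV
Dividing by A = 14 gives 7.522 MeV per nucleon.

7.52 MeV/nucleon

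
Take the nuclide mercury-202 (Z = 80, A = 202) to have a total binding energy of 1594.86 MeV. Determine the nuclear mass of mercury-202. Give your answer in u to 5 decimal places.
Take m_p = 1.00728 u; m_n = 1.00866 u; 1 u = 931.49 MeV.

Mass defect = 1594.86 MeV / (931.49 MeV/u) = 1.7121601 u
Constituent mass = 80(1.00728) + 122(1.00866) = 203.63892 u
Nuclear mass = 203.63892 − 1.7121601 = 201.9267599 u ≈ 201.92676 u (to 5 decimal places)

201.92676 u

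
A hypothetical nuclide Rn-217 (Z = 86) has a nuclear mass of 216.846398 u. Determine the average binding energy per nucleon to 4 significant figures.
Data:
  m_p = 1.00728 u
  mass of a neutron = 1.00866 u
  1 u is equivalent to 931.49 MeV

8.217 MeV/nucleon

Total constituent mass: 86 × 1.00728 + 131 × 1.00866 = 218.76054 u
The mass defect is 218.76054 − 216.846398 = 1.914142 u.
Converting to energy: 1.914142 u × 931.49 MeV/u = 1783.00 MeV
BE/A = 1783.00 MeV / 217 = 8.217 MeV/nucleon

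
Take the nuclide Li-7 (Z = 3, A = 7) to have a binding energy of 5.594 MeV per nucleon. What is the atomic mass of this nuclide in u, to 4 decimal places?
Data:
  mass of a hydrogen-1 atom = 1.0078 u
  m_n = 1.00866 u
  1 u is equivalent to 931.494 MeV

7.0160 u

Total binding energy = 7 × 5.594 = 39.158 MeV
Mass defect = 39.158 MeV / (931.494 MeV/u) = 0.042038 u
Constituent mass = 3(1.0078) + 4(1.00866) = 7.05804 u
Atomic mass = 7.05804 − 0.042038 = 7.016002 u ≈ 7.0160 u (to 4 decimal places)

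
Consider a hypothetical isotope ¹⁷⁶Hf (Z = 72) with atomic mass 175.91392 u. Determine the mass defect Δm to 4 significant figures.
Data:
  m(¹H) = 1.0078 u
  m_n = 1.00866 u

1.548 u

With 72 protons and 104 neutrons (A = 176):
Total constituent mass: 72 × 1.0078 + 104 × 1.00866 = 177.46224 u
The mass defect is 177.46224 − 175.91392 = 1.54832 u.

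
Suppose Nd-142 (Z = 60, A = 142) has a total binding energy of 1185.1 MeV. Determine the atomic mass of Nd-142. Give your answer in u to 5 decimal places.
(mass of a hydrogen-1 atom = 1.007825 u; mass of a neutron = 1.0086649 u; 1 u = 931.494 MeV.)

141.90776 u

Mass defect = 1185.1 MeV / (931.494 MeV/u) = 1.2722573 u
Constituent mass = 60(1.007825) + 82(1.0086649) = 143.1800218 u
Atomic mass = 143.1800218 − 1.2722573 = 141.9077645 u ≈ 141.90776 u (to 5 decimal places)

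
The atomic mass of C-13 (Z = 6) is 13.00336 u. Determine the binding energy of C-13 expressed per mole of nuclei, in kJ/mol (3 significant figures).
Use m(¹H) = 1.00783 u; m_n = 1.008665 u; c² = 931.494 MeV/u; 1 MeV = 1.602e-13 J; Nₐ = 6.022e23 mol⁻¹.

The nucleus contains 6 protons and 13 − 6 = 7 neutrons.
Mass of separated nucleons = 6(1.00783) + 7(1.008665) = 6.04698 + 7.060655 = 13.107635 u
The mass defect is 13.107635 − 13.00336 = 0.104275 u.
Converting to energy: 0.104275 u × 931.494 MeV/u = 97.1315 MeV
Per nucleus in joules: 97.1315 MeV × 1.602e-13 J/MeV = 1.5560e-11 J
Per mole: 1.5560e-11 J × 6.022e23 mol⁻¹ = 9.3702e+12 J/mol

9.37e+09 kJ/mol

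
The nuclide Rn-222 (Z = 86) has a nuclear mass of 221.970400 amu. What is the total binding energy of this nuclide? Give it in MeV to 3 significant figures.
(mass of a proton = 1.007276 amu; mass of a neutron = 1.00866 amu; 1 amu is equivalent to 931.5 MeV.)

1710 MeV

Σm = 86·m_p + 136·m_n = 86.625736 + 137.17776 = 223.803496 amu
Δm = 223.803496 − 221.970400 = 1.833096 amu
Converting to energy: 1.833096 amu × 931.5 MeV/amu = 1707.53 MeV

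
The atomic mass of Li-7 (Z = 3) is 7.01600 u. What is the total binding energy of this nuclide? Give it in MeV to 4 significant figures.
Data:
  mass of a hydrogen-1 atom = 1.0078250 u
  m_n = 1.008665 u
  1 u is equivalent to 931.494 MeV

39.25 MeV

Z = 3, so N = A − Z = 7 − 3 = 4.
Mass of separated nucleons = 3(1.0078250) + 4(1.008665) = 3.0234750 + 4.034660 = 7.0581350 u
The mass defect is 7.0581350 − 7.01600 = 0.0421350 u.
Converting to energy: 0.0421350 u × 931.494 MeV/u = 39.2485 MeV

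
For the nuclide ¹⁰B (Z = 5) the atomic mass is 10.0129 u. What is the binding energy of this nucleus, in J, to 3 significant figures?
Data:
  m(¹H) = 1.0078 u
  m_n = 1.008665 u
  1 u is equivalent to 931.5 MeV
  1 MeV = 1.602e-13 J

Total constituent mass: 5 × 1.0078 + 5 × 1.008665 = 10.082325 u
The mass defect is 10.082325 − 10.0129 = 0.069425 u.
Binding energy = Δm·c² = 0.069425 × 931.5 MeV/u = 64.6694 MeV
In joules: 64.6694 MeV × 1.602e-13 J/MeV = 1.0360e-11 J

1.04e-11 J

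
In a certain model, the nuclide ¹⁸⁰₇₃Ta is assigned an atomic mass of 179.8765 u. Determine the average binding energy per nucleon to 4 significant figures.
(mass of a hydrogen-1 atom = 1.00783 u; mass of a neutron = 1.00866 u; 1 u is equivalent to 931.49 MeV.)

8.392 MeV/nucleon

Z = 73, so N = A − Z = 180 − 73 = 107.
Total constituent mass: 73 × 1.00783 + 107 × 1.00866 = 181.49821 u
The mass defect is 181.49821 − 179.8765 = 1.62171 u.
Binding energy = Δm·c² = 1.62171 × 931.49 MeV/u = 1510.61 MeV
Dividing by A = 180 gives 8.392 MeV per nucleon.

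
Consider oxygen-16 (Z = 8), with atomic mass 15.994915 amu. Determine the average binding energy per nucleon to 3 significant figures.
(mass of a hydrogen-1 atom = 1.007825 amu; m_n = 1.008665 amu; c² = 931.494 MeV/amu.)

Z = 8, so N = A − Z = 16 − 8 = 8.
Σm = 8·m(¹H) + 8·m_n = 8.062600 + 8.069320 = 16.131920 amu
Mass defect Δm = 16.131920 − 15.994915 = 0.137005 amu
Converting to energy: 0.137005 amu × 931.494 MeV/amu = 127.619 MeV
Dividing by A = 16 gives 7.976 MeV per nucleon.

7.98 MeV/nucleon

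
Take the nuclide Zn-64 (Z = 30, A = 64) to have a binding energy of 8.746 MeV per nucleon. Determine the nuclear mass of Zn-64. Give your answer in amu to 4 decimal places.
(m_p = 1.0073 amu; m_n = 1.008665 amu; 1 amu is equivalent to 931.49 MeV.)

63.9127 amu

Total binding energy = 64 × 8.746 = 559.744 MeV
Mass defect = 559.744 MeV / (931.49 MeV/amu) = 0.600913 amu
Constituent mass = 30(1.0073) + 34(1.008665) = 64.513610 amu
Nuclear mass = 64.513610 − 0.600913 = 63.912697 amu ≈ 63.9127 amu (to 4 decimal places)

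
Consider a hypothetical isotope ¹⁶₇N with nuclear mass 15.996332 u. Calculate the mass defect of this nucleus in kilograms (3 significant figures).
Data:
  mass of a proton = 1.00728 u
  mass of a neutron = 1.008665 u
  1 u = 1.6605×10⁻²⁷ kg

2.20e-28 kg

Z = 7, so N = A − Z = 16 − 7 = 9.
Σm = 7·m_p + 9·m_n = 7.05096 + 9.077985 = 16.128945 u
Mass defect Δm = 16.128945 − 15.996332 = 0.132613 u
In SI units: 0.132613 u × 1.6605×10⁻²⁷ kg/u = 2.2020e-28 kg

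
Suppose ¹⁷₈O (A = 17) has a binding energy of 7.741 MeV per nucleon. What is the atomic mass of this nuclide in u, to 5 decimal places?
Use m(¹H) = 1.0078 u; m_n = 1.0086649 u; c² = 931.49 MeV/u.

16.99911 u

Total binding energy = 17 × 7.741 = 131.597 MeV
Mass defect = 131.597 MeV / (931.49 MeV/u) = 0.1412758 u
Constituent mass = 8(1.0078) + 9(1.0086649) = 17.1403841 u
Atomic mass = 17.1403841 − 0.1412758 = 16.9991083 u ≈ 16.99911 u (to 5 decimal places)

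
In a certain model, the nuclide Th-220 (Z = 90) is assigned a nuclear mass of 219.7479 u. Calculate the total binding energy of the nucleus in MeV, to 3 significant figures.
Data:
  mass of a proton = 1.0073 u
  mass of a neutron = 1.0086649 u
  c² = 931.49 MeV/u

With 90 protons and 130 neutrons (A = 220):
Mass of separated nucleons = 90(1.0073) + 130(1.0086649) = 90.6570 + 131.1264370 = 221.7834370 u
Δm = 221.7834370 − 219.7479 = 2.0355370 u
Converting to energy: 2.0355370 u × 931.49 MeV/u = 1896.08 MeV

1900 MeV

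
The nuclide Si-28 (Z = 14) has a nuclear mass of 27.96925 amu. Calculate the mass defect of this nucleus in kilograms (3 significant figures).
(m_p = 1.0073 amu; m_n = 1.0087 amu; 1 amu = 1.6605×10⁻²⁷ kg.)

Total constituent mass: 14 × 1.0073 + 14 × 1.0087 = 28.2240 amu
The mass defect is 28.2240 − 27.96925 = 0.25475 amu.
In SI units: 0.25475 amu × 1.6605×10⁻²⁷ kg/amu = 4.2301e-28 kg

4.23e-28 kg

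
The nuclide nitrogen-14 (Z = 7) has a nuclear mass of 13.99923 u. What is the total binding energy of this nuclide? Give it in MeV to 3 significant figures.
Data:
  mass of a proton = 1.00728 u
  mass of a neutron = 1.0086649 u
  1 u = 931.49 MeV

Z = 7, so N = A − Z = 14 − 7 = 7.
Total constituent mass: 7 × 1.00728 + 7 × 1.0086649 = 14.1116143 u
Δm = 14.1116143 − 13.99923 = 0.1123843 u
E_B = 0.1123843 × 931.49 = 104.685 MeV

105 MeV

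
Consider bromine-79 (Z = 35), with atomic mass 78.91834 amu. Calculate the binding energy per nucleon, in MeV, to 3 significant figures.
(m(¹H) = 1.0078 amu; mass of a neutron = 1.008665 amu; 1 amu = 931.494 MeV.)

Mass of separated nucleons = 35(1.0078) + 44(1.008665) = 35.2730 + 44.381260 = 79.654260 amu
Mass defect Δm = 79.654260 − 78.91834 = 0.735920 amu
Binding energy = Δm·c² = 0.735920 × 931.494 MeV/amu = 685.505 MeV
Dividing by A = 79 gives 8.677 MeV per nucleon.

8.68 MeV/nucleon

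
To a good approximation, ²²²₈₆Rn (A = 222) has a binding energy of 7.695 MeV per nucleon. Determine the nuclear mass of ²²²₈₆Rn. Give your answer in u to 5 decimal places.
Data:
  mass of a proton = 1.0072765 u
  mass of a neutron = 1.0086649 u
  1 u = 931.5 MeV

Total binding energy = 222 × 7.695 = 1708.290 MeV
Mass defect = 1708.290 MeV / (931.5 MeV/u) = 1.8339130 u
Constituent mass = 86(1.0072765) + 136(1.0086649) = 223.8042054 u
Nuclear mass = 223.8042054 − 1.8339130 = 221.9702924 u ≈ 221.97029 u (to 5 decimal places)

221.97029 u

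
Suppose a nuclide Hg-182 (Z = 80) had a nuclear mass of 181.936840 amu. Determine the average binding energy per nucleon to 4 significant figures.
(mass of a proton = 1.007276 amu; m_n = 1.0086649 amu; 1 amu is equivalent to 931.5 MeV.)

With 80 protons and 102 neutrons (A = 182):
Total constituent mass: 80 × 1.007276 + 102 × 1.0086649 = 183.4658998 amu
Mass defect Δm = 183.4658998 − 181.936840 = 1.5290598 amu
Converting to energy: 1.5290598 amu × 931.5 MeV/amu = 1424.32 MeV
BE/A = 1424.32 MeV / 182 = 7.826 MeV/nucleon

7.826 MeV/nucleon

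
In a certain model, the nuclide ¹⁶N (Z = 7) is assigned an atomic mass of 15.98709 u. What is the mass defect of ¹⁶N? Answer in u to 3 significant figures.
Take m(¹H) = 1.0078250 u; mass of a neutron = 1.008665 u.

0.146 u

With 7 protons and 9 neutrons (A = 16):
Mass of separated nucleons = 7(1.0078250) + 9(1.008665) = 7.0547750 + 9.077985 = 16.1327600 u
The mass defect is 16.1327600 − 15.98709 = 0.1456700 u.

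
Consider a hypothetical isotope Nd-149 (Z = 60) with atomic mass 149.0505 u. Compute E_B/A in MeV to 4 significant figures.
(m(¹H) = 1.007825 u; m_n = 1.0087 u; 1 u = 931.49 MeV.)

7.460 MeV/nucleon

With 60 protons and 89 neutrons (A = 149):
Total constituent mass: 60 × 1.007825 + 89 × 1.0087 = 150.243800 u
Δm = 150.243800 − 149.0505 = 1.193300 u
E_B = 1.193300 × 931.49 = 1111.55 MeV
BE/A = 1111.55 MeV / 149 = 7.460 MeV/nucleon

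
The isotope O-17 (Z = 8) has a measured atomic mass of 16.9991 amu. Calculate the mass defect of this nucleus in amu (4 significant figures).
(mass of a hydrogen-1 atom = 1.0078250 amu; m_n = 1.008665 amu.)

0.1415 amu

The nucleus contains 8 protons and 17 − 8 = 9 neutrons.
Total constituent mass: 8 × 1.0078250 + 9 × 1.008665 = 17.1405850 amu
The mass defect is 17.1405850 − 16.9991 = 0.1414850 amu.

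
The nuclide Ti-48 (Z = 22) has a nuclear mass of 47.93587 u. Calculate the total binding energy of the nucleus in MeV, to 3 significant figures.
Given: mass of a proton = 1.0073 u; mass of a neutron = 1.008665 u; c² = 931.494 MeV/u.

419 MeV

Total constituent mass: 22 × 1.0073 + 26 × 1.008665 = 48.385890 u
The mass defect is 48.385890 − 47.93587 = 0.450020 u.
Converting to energy: 0.450020 u × 931.494 MeV/u = 419.191 MeV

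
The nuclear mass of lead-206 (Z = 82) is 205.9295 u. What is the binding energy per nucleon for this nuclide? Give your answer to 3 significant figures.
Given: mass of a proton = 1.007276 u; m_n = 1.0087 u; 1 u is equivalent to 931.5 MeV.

7.89 MeV/nucleon

Σm = 82·m_p + 124·m_n = 82.596632 + 125.0788 = 207.675432 u
Mass defect Δm = 207.675432 − 205.9295 = 1.745932 u
Converting to energy: 1.745932 u × 931.5 MeV/u = 1626.336 MeV
Per nucleon: 1626.336 / 206 = 7.8948 MeV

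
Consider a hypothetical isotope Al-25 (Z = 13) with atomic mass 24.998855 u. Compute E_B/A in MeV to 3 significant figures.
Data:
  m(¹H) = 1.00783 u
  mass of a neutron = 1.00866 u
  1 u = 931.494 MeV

Σm = 13·m(¹H) + 12·m_n = 13.10179 + 12.10392 = 25.20571 u
The mass defect is 25.20571 − 24.998855 = 0.206855 u.
Binding energy = Δm·c² = 0.206855 × 931.494 MeV/u = 192.684 MeV
BE/A = 192.684 MeV / 25 = 7.707 MeV/nucleon

7.71 MeV/nucleon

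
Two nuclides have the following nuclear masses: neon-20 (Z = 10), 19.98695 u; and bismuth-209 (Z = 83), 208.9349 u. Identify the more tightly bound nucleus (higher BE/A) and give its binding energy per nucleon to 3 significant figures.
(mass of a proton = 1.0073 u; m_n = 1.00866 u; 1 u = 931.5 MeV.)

neon-20; 8.04 MeV/nucleon

neon-20: Σm = 10(1.0073) + 10(1.00866) = 20.15960 u; Δm = 0.17265 u; E_B = 160.82 MeV; E_B/A = 8.041 MeV
bismuth-209: Σm = 83(1.0073) + 126(1.00866) = 210.69706 u; Δm = 1.76216 u; E_B = 1641.5 MeV; E_B/A = 7.854 MeV
neon-20 has the higher binding energy per nucleon, so it is the more tightly bound nucleus.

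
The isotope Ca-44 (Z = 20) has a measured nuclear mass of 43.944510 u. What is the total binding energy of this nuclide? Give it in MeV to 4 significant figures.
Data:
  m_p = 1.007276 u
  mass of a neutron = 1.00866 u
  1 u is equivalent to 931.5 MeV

Σm = 20·m_p + 24·m_n = 20.145520 + 24.20784 = 44.353360 u
The mass defect is 44.353360 − 43.944510 = 0.408850 u.
Binding energy = Δm·c² = 0.408850 × 931.5 MeV/u = 380.844 MeV

380.8 MeV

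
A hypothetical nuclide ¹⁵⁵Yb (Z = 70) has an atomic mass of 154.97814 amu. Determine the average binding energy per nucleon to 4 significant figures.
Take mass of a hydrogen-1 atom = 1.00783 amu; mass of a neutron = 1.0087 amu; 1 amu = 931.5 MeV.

7.869 MeV/nucleon

With 70 protons and 85 neutrons (A = 155):
Total constituent mass: 70 × 1.00783 + 85 × 1.0087 = 156.28760 amu
Mass defect Δm = 156.28760 − 154.97814 = 1.30946 amu
Converting to energy: 1.30946 amu × 931.5 MeV/amu = 1219.76 MeV
Per nucleon: 1219.76 / 155 = 7.869 MeV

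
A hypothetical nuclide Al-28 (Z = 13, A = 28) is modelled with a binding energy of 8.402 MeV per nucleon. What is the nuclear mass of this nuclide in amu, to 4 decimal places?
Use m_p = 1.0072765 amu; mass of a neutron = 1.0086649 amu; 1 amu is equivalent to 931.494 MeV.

27.9720 amu

Total binding energy = 28 × 8.402 = 235.256 MeV
Mass defect = 235.256 MeV / (931.494 MeV/amu) = 0.252558 amu
Constituent mass = 13(1.0072765) + 15(1.0086649) = 28.2245680 amu
Nuclear mass = 28.2245680 − 0.252558 = 27.9720100 amu ≈ 27.9720 amu (to 4 decimal places)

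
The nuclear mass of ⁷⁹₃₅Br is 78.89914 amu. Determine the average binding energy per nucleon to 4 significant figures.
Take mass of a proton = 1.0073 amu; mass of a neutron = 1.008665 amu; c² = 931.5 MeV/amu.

Σm = 35·m_p + 44·m_n = 35.2555 + 44.381260 = 79.636760 amu
Δm = 79.636760 − 78.89914 = 0.737620 amu
E_B = 0.737620 × 931.5 = 687.093 MeV
Per nucleon: 687.093 / 79 = 8.697 MeV

8.697 MeV/nucleon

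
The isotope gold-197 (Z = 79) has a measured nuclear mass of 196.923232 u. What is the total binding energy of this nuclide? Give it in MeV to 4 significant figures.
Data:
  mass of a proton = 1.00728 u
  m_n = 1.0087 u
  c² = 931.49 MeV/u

1563 MeV

With 79 protons and 118 neutrons (A = 197):
Σm = 79·m_p + 118·m_n = 79.57512 + 119.0266 = 198.60172 u
Δm = 198.60172 − 196.923232 = 1.678488 u
Binding energy = Δm·c² = 1.678488 × 931.49 MeV/u = 1563.49 MeV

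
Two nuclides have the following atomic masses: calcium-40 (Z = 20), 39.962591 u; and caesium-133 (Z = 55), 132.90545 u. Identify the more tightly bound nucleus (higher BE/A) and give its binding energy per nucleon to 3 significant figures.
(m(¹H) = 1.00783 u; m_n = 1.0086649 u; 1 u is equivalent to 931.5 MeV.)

calcium-40; 8.55 MeV/nucleon

calcium-40: Σm = 20(1.00783) + 20(1.0086649) = 40.3298980 u; Δm = 0.3673070 u; E_B = 342.15 MeV; E_B/A = 8.554 MeV
caesium-133: Σm = 55(1.00783) + 78(1.0086649) = 134.1065122 u; Δm = 1.2010622 u; E_B = 1118.8 MeV; E_B/A = 8.412 MeV
calcium-40 has the higher binding energy per nucleon, so it is the more tightly bound nucleus.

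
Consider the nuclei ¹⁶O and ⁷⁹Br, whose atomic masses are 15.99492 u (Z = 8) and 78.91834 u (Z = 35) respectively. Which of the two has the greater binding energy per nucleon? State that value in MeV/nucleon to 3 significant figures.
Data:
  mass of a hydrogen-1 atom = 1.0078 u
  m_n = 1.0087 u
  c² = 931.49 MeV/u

⁷⁹Br; 8.70 MeV/nucleon

¹⁶O: Σm = 8(1.0078) + 8(1.0087) = 16.1320 u; Δm = 0.13708 u; E_B = 127.69 MeV; E_B/A = 7.981 MeV
⁷⁹Br: Σm = 35(1.0078) + 44(1.0087) = 79.6558 u; Δm = 0.73746 u; E_B = 686.94 MeV; E_B/A = 8.695 MeV
⁷⁹Br has the higher binding energy per nucleon, so it is the more tightly bound nucleus.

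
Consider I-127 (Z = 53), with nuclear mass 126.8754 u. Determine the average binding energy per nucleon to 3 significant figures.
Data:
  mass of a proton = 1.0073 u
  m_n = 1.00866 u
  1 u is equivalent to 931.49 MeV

8.45 MeV/nucleon

Z = 53, so N = A − Z = 127 − 53 = 74.
Total constituent mass: 53 × 1.0073 + 74 × 1.00866 = 128.02774 u
Δm = 128.02774 − 126.8754 = 1.15234 u
E_B = 1.15234 × 931.49 = 1073.39 MeV
Dividing by A = 127 gives 8.452 MeV per nucleon.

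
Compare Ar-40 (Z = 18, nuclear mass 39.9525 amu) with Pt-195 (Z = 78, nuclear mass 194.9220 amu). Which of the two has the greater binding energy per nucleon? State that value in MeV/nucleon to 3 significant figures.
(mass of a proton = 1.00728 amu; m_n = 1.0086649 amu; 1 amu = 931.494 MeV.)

Ar-40; 8.60 MeV/nucleon

Ar-40: Σm = 18(1.00728) + 22(1.0086649) = 40.3216678 amu; Δm = 0.3691678 amu; E_B = 343.88 MeV; E_B/A = 8.597 MeV
Pt-195: Σm = 78(1.00728) + 117(1.0086649) = 196.5816333 amu; Δm = 1.6596333 amu; E_B = 1545.9 MeV; E_B/A = 7.928 MeV
Ar-40 has the higher binding energy per nucleon, so it is the more tightly bound nucleus.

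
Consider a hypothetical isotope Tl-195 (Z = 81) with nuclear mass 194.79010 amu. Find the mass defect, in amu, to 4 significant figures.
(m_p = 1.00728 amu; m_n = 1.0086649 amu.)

Total constituent mass: 81 × 1.00728 + 114 × 1.0086649 = 196.5774786 amu
The mass defect is 196.5774786 − 194.79010 = 1.7873786 amu.

1.787 amu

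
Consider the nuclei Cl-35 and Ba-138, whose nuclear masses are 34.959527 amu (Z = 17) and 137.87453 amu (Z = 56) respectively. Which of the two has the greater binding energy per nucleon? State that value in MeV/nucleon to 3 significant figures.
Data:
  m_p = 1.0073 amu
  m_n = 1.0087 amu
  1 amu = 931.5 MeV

Cl-35: Σm = 17(1.0073) + 18(1.0087) = 35.2807 amu; Δm = 0.321173 amu; E_B = 299.17 MeV; E_B/A = 8.548 MeV
Ba-138: Σm = 56(1.0073) + 82(1.0087) = 139.1222 amu; Δm = 1.24767 amu; E_B = 1162.2 MeV; E_B/A = 8.422 MeV
Cl-35 has the higher binding energy per nucleon, so it is the more tightly bound nucleus.

Cl-35; 8.55 MeV/nucleon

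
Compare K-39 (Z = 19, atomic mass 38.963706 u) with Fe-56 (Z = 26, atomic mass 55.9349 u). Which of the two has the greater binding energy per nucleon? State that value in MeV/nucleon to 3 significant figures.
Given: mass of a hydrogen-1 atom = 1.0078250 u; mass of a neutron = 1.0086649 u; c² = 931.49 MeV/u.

Fe-56; 8.79 MeV/nucleon

K-39: Σm = 19(1.0078250) + 20(1.0086649) = 39.3219730 u; Δm = 0.3582670 u; E_B = 333.72 MeV; E_B/A = 8.557 MeV
Fe-56: Σm = 26(1.0078250) + 30(1.0086649) = 56.4633970 u; Δm = 0.5284970 u; E_B = 492.29 MeV; E_B/A = 8.791 MeV
Fe-56 has the higher binding energy per nucleon, so it is the more tightly bound nucleus.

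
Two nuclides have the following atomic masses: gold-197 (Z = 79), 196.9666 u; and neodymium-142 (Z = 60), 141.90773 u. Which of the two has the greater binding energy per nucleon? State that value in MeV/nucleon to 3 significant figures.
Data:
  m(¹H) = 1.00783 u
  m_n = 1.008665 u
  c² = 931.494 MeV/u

neodymium-142; 8.35 MeV/nucleon

gold-197: Σm = 79(1.00783) + 118(1.008665) = 198.641040 u; Δm = 1.674440 u; E_B = 1559.7 MeV; E_B/A = 7.917 MeV
neodymium-142: Σm = 60(1.00783) + 82(1.008665) = 143.180330 u; Δm = 1.272600 u; E_B = 1185.4 MeV; E_B/A = 8.348 MeV
neodymium-142 has the higher binding energy per nucleon, so it is the more tightly bound nucleus.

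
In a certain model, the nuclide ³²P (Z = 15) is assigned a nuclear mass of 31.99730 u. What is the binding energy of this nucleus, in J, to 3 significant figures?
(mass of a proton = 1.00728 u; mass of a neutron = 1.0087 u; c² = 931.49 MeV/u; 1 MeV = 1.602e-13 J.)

The nucleus contains 15 protons and 32 − 15 = 17 neutrons.
Σm = 15·m_p + 17·m_n = 15.10920 + 17.1479 = 32.25710 u
Mass defect Δm = 32.25710 − 31.99730 = 0.25980 u
Binding energy = Δm·c² = 0.25980 × 931.49 MeV/u = 242.001 MeV
In joules: 242.001 MeV × 1.602e-13 J/MeV = 3.8769e-11 J

3.88e-11 J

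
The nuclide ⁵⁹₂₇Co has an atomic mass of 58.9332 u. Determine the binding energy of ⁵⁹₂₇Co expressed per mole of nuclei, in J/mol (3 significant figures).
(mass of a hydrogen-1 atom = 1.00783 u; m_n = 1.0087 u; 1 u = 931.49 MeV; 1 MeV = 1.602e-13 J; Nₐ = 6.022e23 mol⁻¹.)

5.00e+13 J/mol

The nucleus contains 27 protons and 59 − 27 = 32 neutrons.
Σm = 27·m(¹H) + 32·m_n = 27.21141 + 32.2784 = 59.48981 u
Δm = 59.48981 − 58.9332 = 0.55661 u
E_B = 0.55661 × 931.49 = 518.477 MeV
Per nucleus in joules: 518.477 MeV × 1.602e-13 J/MeV = 8.3060e-11 J
Per mole: 8.3060e-11 J × 6.022e23 mol⁻¹ = 5.0019e+13 J/mol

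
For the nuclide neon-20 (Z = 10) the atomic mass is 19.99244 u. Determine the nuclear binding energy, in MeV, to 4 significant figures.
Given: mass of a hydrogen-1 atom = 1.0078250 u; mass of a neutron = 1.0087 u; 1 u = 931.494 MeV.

161.0 MeV

Mass of separated nucleons = 10(1.0078250) + 10(1.0087) = 10.0782500 + 10.0870 = 20.1652500 u
Mass defect Δm = 20.1652500 − 19.99244 = 0.1728100 u
Converting to energy: 0.1728100 u × 931.494 MeV/u = 160.971 MeV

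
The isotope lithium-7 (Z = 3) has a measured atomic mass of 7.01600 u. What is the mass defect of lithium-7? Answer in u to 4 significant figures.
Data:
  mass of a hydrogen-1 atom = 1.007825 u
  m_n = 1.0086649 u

0.04213 u

With 3 protons and 4 neutrons (A = 7):
Total constituent mass: 3 × 1.007825 + 4 × 1.0086649 = 7.0581346 u
Δm = 7.0581346 − 7.01600 = 0.0421346 u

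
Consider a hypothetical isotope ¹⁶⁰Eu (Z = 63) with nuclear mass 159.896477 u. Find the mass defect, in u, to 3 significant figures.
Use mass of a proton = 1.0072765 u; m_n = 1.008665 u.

With 63 protons and 97 neutrons (A = 160):
Mass of separated nucleons = 63(1.0072765) + 97(1.008665) = 63.4584195 + 97.840505 = 161.2989245 u
Mass defect Δm = 161.2989245 − 159.896477 = 1.4024475 u

1.40 u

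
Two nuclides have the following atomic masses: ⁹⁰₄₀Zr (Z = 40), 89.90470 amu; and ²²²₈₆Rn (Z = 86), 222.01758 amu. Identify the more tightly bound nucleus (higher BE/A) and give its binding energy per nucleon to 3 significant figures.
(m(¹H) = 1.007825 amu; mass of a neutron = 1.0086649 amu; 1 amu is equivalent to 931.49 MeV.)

⁹⁰₄₀Zr: Σm = 40(1.007825) + 50(1.0086649) = 90.7462450 amu; Δm = 0.8415450 amu; E_B = 783.89 MeV; E_B/A = 8.710 MeV
²²²₈₆Rn: Σm = 86(1.007825) + 136(1.0086649) = 223.8513764 amu; Δm = 1.8337964 amu; E_B = 1708.16 MeV; E_B/A = 7.694 MeV
⁹⁰₄₀Zr has the higher binding energy per nucleon, so it is the more tightly bound nucleus.

⁹⁰₄₀Zr; 8.71 MeV/nucleon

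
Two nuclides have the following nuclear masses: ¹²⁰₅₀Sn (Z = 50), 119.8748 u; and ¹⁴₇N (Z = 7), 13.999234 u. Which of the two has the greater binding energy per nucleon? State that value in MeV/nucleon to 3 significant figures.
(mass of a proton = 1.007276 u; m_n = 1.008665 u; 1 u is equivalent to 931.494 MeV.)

¹²⁰₅₀Sn: Σm = 50(1.007276) + 70(1.008665) = 120.970350 u; Δm = 1.095550 u; E_B = 1020.5 MeV; E_B/A = 8.504 MeV
¹⁴₇N: Σm = 7(1.007276) + 7(1.008665) = 14.111587 u; Δm = 0.112353 u; E_B = 104.656 MeV; E_B/A = 7.475 MeV
¹²⁰₅₀Sn has the higher binding energy per nucleon, so it is the more tightly bound nucleus.

¹²⁰₅₀Sn; 8.50 MeV/nucleon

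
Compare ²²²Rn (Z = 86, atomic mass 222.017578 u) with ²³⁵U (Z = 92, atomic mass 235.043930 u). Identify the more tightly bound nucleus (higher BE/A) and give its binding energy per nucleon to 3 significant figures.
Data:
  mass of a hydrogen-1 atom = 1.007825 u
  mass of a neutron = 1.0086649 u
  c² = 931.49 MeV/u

²²²Rn; 7.69 MeV/nucleon

²²²Rn: Σm = 86(1.007825) + 136(1.0086649) = 223.8513764 u; Δm = 1.8337984 u; E_B = 1708.16 MeV; E_B/A = 7.694 MeV
²³⁵U: Σm = 92(1.007825) + 143(1.0086649) = 236.9589807 u; Δm = 1.9150507 u; E_B = 1783.9 MeV; E_B/A = 7.591 MeV
²²²Rn has the higher binding energy per nucleon, so it is the more tightly bound nucleus.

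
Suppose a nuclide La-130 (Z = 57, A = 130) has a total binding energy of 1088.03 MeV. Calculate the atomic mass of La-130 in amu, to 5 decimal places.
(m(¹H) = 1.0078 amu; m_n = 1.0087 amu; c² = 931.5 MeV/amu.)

129.91166 amu

Mass defect = 1088.03 MeV / (931.5 MeV/amu) = 1.1680408 amu
Constituent mass = 57(1.0078) + 73(1.0087) = 131.0797 amu
Atomic mass = 131.0797 − 1.1680408 = 129.9116592 amu ≈ 129.91166 amu (to 5 decimal places)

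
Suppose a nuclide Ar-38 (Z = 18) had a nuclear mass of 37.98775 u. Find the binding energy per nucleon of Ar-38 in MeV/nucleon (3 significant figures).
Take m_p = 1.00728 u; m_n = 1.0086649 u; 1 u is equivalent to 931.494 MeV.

7.76 MeV/nucleon

With 18 protons and 20 neutrons (A = 38):
Σm = 18·m_p + 20·m_n = 18.13104 + 20.1732980 = 38.3043380 u
Δm = 38.3043380 − 37.98775 = 0.3165880 u
Converting to energy: 0.3165880 u × 931.494 MeV/u = 294.900 MeV
Per nucleon: 294.900 / 38 = 7.761 MeV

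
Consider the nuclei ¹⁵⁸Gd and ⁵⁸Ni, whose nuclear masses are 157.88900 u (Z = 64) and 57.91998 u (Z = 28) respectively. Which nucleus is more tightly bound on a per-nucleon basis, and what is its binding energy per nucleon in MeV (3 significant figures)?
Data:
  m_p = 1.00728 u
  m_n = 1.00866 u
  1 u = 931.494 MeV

¹⁵⁸Gd: Σm = 64(1.00728) + 94(1.00866) = 159.27996 u; Δm = 1.39096 u; E_B = 1295.67 MeV; E_B/A = 8.200 MeV
⁵⁸Ni: Σm = 28(1.00728) + 30(1.00866) = 58.46364 u; Δm = 0.54366 u; E_B = 506.42 MeV; E_B/A = 8.731 MeV
⁵⁸Ni has the higher binding energy per nucleon, so it is the more tightly bound nucleus.

⁵⁸Ni; 8.73 MeV/nucleon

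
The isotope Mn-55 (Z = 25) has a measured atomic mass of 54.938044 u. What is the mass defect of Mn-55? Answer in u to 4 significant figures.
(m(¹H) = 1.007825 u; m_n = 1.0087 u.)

Z = 25, so N = A − Z = 55 − 25 = 30.
Mass of separated nucleons = 25(1.007825) + 30(1.0087) = 25.195625 + 30.2610 = 55.456625 u
Δm = 55.456625 − 54.938044 = 0.518581 u

0.5186 u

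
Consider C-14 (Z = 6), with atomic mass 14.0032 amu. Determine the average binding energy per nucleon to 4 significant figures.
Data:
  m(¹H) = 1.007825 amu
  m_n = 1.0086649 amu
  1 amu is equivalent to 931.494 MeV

7.523 MeV/nucleon

Total constituent mass: 6 × 1.007825 + 8 × 1.0086649 = 14.1162692 amu
The mass defect is 14.1162692 − 14.0032 = 0.1130692 amu.
E_B = 0.1130692 × 931.494 = 105.323 MeV
BE/A = 105.323 MeV / 14 = 7.523 MeV/nucleon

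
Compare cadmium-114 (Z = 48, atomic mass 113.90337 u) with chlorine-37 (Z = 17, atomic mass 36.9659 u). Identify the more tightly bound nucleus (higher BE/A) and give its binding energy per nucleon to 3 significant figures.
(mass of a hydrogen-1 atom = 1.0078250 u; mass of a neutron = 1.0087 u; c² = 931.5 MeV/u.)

cadmium-114: Σm = 48(1.0078250) + 66(1.0087) = 114.9498000 u; Δm = 1.0464300 u; E_B = 974.75 MeV; E_B/A = 8.550 MeV
chlorine-37: Σm = 17(1.0078250) + 20(1.0087) = 37.3070250 u; Δm = 0.3411250 u; E_B = 317.76 MeV; E_B/A = 8.588 MeV
chlorine-37 has the higher binding energy per nucleon, so it is the more tightly bound nucleus.

chlorine-37; 8.59 MeV/nucleon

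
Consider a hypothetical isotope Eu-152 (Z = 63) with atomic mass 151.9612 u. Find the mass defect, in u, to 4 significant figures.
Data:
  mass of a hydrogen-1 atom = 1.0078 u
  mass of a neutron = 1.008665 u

1.301 u

With 63 protons and 89 neutrons (A = 152):
Mass of separated nucleons = 63(1.0078) + 89(1.008665) = 63.4914 + 89.771185 = 153.262585 u
Mass defect Δm = 153.262585 − 151.9612 = 1.301385 u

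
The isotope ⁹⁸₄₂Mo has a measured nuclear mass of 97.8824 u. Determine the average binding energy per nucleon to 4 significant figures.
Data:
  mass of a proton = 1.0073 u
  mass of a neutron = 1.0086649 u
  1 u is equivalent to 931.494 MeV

8.644 MeV/nucleon

Z = 42, so N = A − Z = 98 − 42 = 56.
Σm = 42·m_p + 56·m_n = 42.3066 + 56.4852344 = 98.7918344 u
The mass defect is 98.7918344 − 97.8824 = 0.9094344 u.
Binding energy = Δm·c² = 0.9094344 × 931.494 MeV/u = 847.133 MeV
BE/A = 847.133 MeV / 98 = 8.644 MeV/nucleon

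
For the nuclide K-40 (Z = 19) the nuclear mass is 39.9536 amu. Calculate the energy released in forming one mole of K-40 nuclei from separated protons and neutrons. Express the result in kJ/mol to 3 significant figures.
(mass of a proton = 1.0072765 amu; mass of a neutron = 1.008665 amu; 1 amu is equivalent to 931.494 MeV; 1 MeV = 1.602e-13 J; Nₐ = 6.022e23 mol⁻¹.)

3.29e+10 kJ/mol

With 19 protons and 21 neutrons (A = 40):
Mass of separated nucleons = 19(1.0072765) + 21(1.008665) = 19.1382535 + 21.181965 = 40.3202185 amu
Δm = 40.3202185 − 39.9536 = 0.3666185 amu
Converting to energy: 0.3666185 amu × 931.494 MeV/amu = 341.503 MeV
Per nucleus in joules: 341.503 MeV × 1.602e-13 J/MeV = 5.4709e-11 J
Per mole: 5.4709e-11 J × 6.022e23 mol⁻¹ = 3.2946e+13 J/mol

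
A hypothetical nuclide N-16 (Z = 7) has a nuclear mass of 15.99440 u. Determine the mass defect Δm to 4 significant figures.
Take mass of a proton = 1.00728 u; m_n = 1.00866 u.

0.1345 u

Total constituent mass: 7 × 1.00728 + 9 × 1.00866 = 16.12890 u
Δm = 16.12890 − 15.99440 = 0.13450 u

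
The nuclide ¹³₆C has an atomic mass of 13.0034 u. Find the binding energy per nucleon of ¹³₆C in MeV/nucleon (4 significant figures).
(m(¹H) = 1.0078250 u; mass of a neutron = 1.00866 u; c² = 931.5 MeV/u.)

7.464 MeV/nucleon

Mass of separated nucleons = 6(1.0078250) + 7(1.00866) = 6.0469500 + 7.06062 = 13.1075700 u
Mass defect Δm = 13.1075700 − 13.0034 = 0.1041700 u
E_B = 0.1041700 × 931.5 = 97.0344 MeV
Per nucleon: 97.0344 / 13 = 7.464 MeV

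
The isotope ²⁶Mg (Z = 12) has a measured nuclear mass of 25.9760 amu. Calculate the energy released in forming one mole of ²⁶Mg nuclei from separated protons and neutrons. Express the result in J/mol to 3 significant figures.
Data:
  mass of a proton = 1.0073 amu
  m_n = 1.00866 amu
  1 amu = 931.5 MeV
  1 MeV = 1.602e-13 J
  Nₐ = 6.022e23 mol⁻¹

2.09e+13 J/mol

Σm = 12·m_p + 14·m_n = 12.0876 + 14.12124 = 26.20884 amu
Δm = 26.20884 − 25.9760 = 0.23284 amu
Binding energy = Δm·c² = 0.23284 × 931.5 MeV/amu = 216.890 MeV
Per nucleus in joules: 216.890 MeV × 1.602e-13 J/MeV = 3.4746e-11 J
Per mole: 3.4746e-11 J × 6.022e23 mol⁻¹ = 2.0924e+13 J/mol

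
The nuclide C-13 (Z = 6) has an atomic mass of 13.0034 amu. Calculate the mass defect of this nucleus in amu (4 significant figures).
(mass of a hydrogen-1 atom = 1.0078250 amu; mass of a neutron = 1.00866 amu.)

0.1042 amu

Σm = 6·m(¹H) + 7·m_n = 6.0469500 + 7.06062 = 13.1075700 amu
Δm = 13.1075700 − 13.0034 = 0.1041700 amu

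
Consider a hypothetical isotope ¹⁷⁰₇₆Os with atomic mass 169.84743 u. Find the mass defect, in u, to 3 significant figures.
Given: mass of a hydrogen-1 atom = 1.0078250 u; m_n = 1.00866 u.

Σm = 76·m(¹H) + 94·m_n = 76.5947000 + 94.81404 = 171.4087400 u
The mass defect is 171.4087400 − 169.84743 = 1.5613100 u.

1.56 u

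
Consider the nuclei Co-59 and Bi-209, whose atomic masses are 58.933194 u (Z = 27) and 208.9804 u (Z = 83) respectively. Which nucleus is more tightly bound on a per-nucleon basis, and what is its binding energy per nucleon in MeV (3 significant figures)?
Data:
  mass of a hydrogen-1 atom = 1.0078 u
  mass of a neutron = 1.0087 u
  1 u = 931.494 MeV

Co-59; 8.78 MeV/nucleon

Co-59: Σm = 27(1.0078) + 32(1.0087) = 59.4890 u; Δm = 0.555806 u; E_B = 517.73 MeV; E_B/A = 8.775 MeV
Bi-209: Σm = 83(1.0078) + 126(1.0087) = 210.7436 u; Δm = 1.7632 u; E_B = 1642.4 MeV; E_B/A = 7.858 MeV
Co-59 has the higher binding energy per nucleon, so it is the more tightly bound nucleus.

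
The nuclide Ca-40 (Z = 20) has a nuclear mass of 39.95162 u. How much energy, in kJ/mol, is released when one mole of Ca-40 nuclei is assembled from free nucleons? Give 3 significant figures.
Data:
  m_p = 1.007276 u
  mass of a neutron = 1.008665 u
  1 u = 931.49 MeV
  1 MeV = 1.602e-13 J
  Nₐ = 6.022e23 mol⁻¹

3.30e+10 kJ/mol

Z = 20, so N = A − Z = 40 − 20 = 20.
Σm = 20·m_p + 20·m_n = 20.145520 + 20.173300 = 40.318820 u
The mass defect is 40.318820 − 39.95162 = 0.367200 u.
Converting to energy: 0.367200 u × 931.49 MeV/u = 342.043 MeV
Per nucleus in joules: 342.043 MeV × 1.602e-13 J/MeV = 5.4795e-11 J
Per mole: 5.4795e-11 J × 6.022e23 mol⁻¹ = 3.2998e+13 J/mol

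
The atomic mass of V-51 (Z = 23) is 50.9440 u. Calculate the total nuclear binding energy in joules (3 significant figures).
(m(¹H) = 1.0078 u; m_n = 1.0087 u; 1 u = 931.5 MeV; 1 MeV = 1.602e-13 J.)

7.15e-11 J

The nucleus contains 23 protons and 51 − 23 = 28 neutrons.
Mass of separated nucleons = 23(1.0078) + 28(1.0087) = 23.1794 + 28.2436 = 51.4230 u
Mass defect Δm = 51.4230 − 50.9440 = 0.4790 u
Binding energy = Δm·c² = 0.4790 × 931.5 MeV/u = 446.189 MeV
In joules: 446.189 MeV × 1.602e-13 J/MeV = 7.1479e-11 J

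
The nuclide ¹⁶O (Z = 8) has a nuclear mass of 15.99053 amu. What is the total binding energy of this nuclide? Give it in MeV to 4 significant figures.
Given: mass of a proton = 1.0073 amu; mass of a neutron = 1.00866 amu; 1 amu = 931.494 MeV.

Mass of separated nucleons = 8(1.0073) + 8(1.00866) = 8.0584 + 8.06928 = 16.12768 amu
Mass defect Δm = 16.12768 − 15.99053 = 0.13715 amu
Converting to energy: 0.13715 amu × 931.494 MeV/amu = 127.754 MeV

127.8 MeV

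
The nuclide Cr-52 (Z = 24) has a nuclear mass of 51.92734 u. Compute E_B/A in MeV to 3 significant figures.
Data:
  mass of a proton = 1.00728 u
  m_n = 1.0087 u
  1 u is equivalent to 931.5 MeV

8.80 MeV/nucleon

Total constituent mass: 24 × 1.00728 + 28 × 1.0087 = 52.41832 u
Δm = 52.41832 − 51.92734 = 0.49098 u
Converting to energy: 0.49098 u × 931.5 MeV/u = 457.348 MeV
Per nucleon: 457.348 / 52 = 8.795 MeV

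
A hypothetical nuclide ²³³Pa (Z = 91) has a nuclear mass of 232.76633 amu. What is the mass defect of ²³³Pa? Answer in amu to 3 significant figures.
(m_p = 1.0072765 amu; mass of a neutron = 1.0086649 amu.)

Σm = 91·m_p + 142·m_n = 91.6621615 + 143.2304158 = 234.8925773 amu
Mass defect Δm = 234.8925773 − 232.76633 = 2.1262473 amu

2.13 amu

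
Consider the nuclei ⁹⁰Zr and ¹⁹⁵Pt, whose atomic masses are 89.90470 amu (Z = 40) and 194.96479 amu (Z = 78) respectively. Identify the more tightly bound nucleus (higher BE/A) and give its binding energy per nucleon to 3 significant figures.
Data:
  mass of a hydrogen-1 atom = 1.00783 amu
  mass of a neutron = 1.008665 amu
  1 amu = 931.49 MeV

⁹⁰Zr; 8.71 MeV/nucleon

⁹⁰Zr: Σm = 40(1.00783) + 50(1.008665) = 90.746450 amu; Δm = 0.841750 amu; E_B = 784.08 MeV; E_B/A = 8.712 MeV
¹⁹⁵Pt: Σm = 78(1.00783) + 117(1.008665) = 196.624545 amu; Δm = 1.659755 amu; E_B = 1546.0 MeV; E_B/A = 7.928 MeV
⁹⁰Zr has the higher binding energy per nucleon, so it is the more tightly bound nucleus.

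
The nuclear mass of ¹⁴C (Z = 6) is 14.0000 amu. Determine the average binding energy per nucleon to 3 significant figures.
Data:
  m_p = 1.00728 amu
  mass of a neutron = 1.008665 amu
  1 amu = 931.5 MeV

Z = 6, so N = A − Z = 14 − 6 = 8.
Mass of separated nucleons = 6(1.00728) + 8(1.008665) = 6.04368 + 8.069320 = 14.113000 amu
The mass defect is 14.113000 − 14.0000 = 0.113000 amu.
Converting to energy: 0.113000 amu × 931.5 MeV/amu = 105.260 MeV
Per nucleon: 105.260 / 14 = 7.519 MeV

7.52 MeV/nucleon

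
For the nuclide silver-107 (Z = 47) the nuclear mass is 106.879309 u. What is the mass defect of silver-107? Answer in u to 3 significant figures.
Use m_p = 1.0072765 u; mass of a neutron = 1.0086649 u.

0.983 u

Z = 47, so N = A − Z = 107 − 47 = 60.
Mass of separated nucleons = 47(1.0072765) + 60(1.0086649) = 47.3419955 + 60.5198940 = 107.8618895 u
Δm = 107.8618895 − 106.879309 = 0.9825805 u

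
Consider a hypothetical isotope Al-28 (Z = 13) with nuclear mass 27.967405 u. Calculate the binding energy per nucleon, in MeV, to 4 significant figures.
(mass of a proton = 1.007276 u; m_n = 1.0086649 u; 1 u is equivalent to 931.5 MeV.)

Mass of separated nucleons = 13(1.007276) + 15(1.0086649) = 13.094588 + 15.1299735 = 28.2245615 u
Δm = 28.2245615 − 27.967405 = 0.2571565 u
Converting to energy: 0.2571565 u × 931.5 MeV/u = 239.541 MeV
Dividing by A = 28 gives 8.555 MeV per nucleon.

8.555 MeV/nucleon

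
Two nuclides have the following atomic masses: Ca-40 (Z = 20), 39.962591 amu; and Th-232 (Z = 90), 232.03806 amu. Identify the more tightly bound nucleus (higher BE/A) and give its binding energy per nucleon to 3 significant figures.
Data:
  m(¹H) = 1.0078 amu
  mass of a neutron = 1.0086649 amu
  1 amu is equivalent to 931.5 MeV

Ca-40; 8.54 MeV/nucleon

Ca-40: Σm = 20(1.0078) + 20(1.0086649) = 40.3292980 amu; Δm = 0.3667070 amu; E_B = 341.59 MeV; E_B/A = 8.540 MeV
Th-232: Σm = 90(1.0078) + 142(1.0086649) = 233.9324158 amu; Δm = 1.8943558 amu; E_B = 1764.6 MeV; E_B/A = 7.606 MeV
Ca-40 has the higher binding energy per nucleon, so it is the more tightly bound nucleus.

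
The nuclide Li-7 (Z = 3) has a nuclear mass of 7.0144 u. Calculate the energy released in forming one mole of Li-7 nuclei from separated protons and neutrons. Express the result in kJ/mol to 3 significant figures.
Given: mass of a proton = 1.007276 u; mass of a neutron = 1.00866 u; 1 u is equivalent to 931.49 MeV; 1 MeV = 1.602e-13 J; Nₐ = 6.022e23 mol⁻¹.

3.78e+09 kJ/mol

With 3 protons and 4 neutrons (A = 7):
Σm = 3·m_p + 4·m_n = 3.021828 + 4.03464 = 7.056468 u
Δm = 7.056468 − 7.0144 = 0.042068 u
Binding energy = Δm·c² = 0.042068 × 931.49 MeV/u = 39.1859 MeV
Per nucleus in joules: 39.1859 MeV × 1.602e-13 J/MeV = 6.2776e-12 J
Per mole: 6.2776e-12 J × 6.022e23 mol⁻¹ = 3.7804e+12 J/mol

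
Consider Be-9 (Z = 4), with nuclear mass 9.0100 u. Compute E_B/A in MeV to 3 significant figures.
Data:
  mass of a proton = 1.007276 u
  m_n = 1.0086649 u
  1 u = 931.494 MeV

The nucleus contains 4 protons and 9 − 4 = 5 neutrons.
Total constituent mass: 4 × 1.007276 + 5 × 1.0086649 = 9.0724285 u
Mass defect Δm = 9.0724285 − 9.0100 = 0.0624285 u
Converting to energy: 0.0624285 u × 931.494 MeV/u = 58.1518 MeV
Dividing by A = 9 gives 6.461 MeV per nucleon.

6.46 MeV/nucleon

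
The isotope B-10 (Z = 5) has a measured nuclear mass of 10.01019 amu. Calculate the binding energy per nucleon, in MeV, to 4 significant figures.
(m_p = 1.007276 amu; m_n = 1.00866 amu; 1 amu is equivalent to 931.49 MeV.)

6.473 MeV/nucleon

With 5 protons and 5 neutrons (A = 10):
Σm = 5·m_p + 5·m_n = 5.036380 + 5.04330 = 10.079680 amu
The mass defect is 10.079680 − 10.01019 = 0.069490 amu.
Binding energy = Δm·c² = 0.069490 × 931.49 MeV/amu = 64.7292 MeV
BE/A = 64.7292 MeV / 10 = 6.473 MeV/nucleon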